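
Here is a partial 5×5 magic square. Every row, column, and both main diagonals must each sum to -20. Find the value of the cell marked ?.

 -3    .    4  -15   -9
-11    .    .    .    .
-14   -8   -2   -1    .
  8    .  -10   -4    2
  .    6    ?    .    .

Using row 1: -3 + 4 + (-15) + (-9) + ? → (1,2) = -20 − (-23) = 3.
Using row 3: -14 + (-8) + (-2) + (-1) + ? → (3,5) = -20 − (-25) = 5.
From row 4, -20 − (8 + (-10) + (-4) + 2) gives (4,2) = -16.
Column 1: -3 + (-11) + (-14) + 8 + ? = -20, so (5,1) = 0.
The remaining cell in column 2 is (2,2) = -20 − (-15) = -5.
Main diagonal: -3 + (-5) + (-2) + (-4) + ? = -20, so (5,5) = -6.
Anti-diagonal needs -20; the known cells sum to -27, so (2,4) = 7.
Using column 4: -15 + 7 + (-1) + (-4) + ? → (5,4) = -20 − (-13) = -7.
Column 5: -9 + 5 + 2 + (-6) + ? = -20, so (2,5) = -12.
Row 2 needs -20; the known cells sum to -21, so (2,3) = 1.
The remaining cell in row 5 is (5,3) = -20 − (-7) = -13.

-13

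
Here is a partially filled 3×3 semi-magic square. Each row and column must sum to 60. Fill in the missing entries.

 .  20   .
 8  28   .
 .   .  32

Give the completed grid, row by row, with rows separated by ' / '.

The remaining cell in row 2 is (2,3) = 60 − 36 = 24.
From column 2, 60 − (20 + 28) gives (3,2) = 12.
Column 3 must total 60; the given cells sum to 56, so (1,3) = 4.
Row 1 needs 60; the known cells sum to 24, so (1,1) = 36.
Row 3 must total 60; the given cells sum to 44, so (3,1) = 16.

36 20 4 / 8 28 24 / 16 12 32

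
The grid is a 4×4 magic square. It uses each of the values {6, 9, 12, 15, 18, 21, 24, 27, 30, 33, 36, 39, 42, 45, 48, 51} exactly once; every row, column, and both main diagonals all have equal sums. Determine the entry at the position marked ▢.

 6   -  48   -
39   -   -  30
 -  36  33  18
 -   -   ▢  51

12

The 16 entries sum to 456, so each line sums to 456/4 = 114.
From row 3, 114 − (36 + 33 + 18) gives (3,1) = 27.
Using column 1: 6 + 39 + 27 + ? → (4,1) = 114 − 72 = 42.
From column 4, 114 − (30 + 18 + 51) gives (1,4) = 15.
Main diagonal needs 114; the known cells sum to 90, so (2,2) = 24.
Using anti-diagonal: 15 + 36 + 42 + ? → (2,3) = 114 − 93 = 21.
Row 1: 6 + 48 + 15 + ? = 114, so (1,2) = 45.
The remaining cell in column 2 is (4,2) = 114 − 105 = 9.
From column 3, 114 − (48 + 21 + 33) gives (4,3) = 12.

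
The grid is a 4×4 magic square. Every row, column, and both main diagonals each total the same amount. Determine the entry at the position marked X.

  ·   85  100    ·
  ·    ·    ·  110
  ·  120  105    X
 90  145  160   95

130

Row 4 is complete and sums to 490; that is the magic constant.
Column 2 needs 490; the known cells sum to 350, so (2,2) = 140.
Using column 3: 100 + 105 + 160 + ? → (2,3) = 490 − 365 = 125.
The remaining cell in main diagonal is (1,1) = 490 − 340 = 150.
The remaining cell in anti-diagonal is (1,4) = 490 − 335 = 155.
Using row 2: 140 + 125 + 110 + ? → (2,1) = 490 − 375 = 115.
From column 1, 490 − (150 + 115 + 90) gives (3,1) = 135.
Column 4 must total 490; the given cells sum to 360, so (3,4) = 130.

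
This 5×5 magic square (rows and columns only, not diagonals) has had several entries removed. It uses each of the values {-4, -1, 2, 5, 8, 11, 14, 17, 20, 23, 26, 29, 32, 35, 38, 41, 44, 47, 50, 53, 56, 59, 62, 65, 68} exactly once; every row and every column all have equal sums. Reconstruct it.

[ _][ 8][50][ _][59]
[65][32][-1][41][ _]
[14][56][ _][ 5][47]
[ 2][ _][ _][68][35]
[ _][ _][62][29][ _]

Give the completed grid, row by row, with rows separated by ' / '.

26 8 50 17 59 / 65 32 -1 41 23 / 14 56 38 5 47 / 2 44 11 68 35 / 53 20 62 29 -4

The 25 entries sum to 800, so each line sums to 800/5 = 160.
Row 2: 65 + 32 + (-1) + 41 + ? = 160, so (2,5) = 23.
Row 3 needs 160; the known cells sum to 122, so (3,3) = 38.
Using column 3: 50 + (-1) + 38 + 62 + ? → (4,3) = 160 − 149 = 11.
Column 4 needs 160; the known cells sum to 143, so (1,4) = 17.
From column 5, 160 − (59 + 23 + 47 + 35) gives (5,5) = -4.
Row 1 must total 160; the given cells sum to 134, so (1,1) = 26.
The remaining cell in row 4 is (4,2) = 160 − 116 = 44.
Column 1 must total 160; the given cells sum to 107, so (5,1) = 53.
From column 2, 160 − (8 + 32 + 56 + 44) gives (5,2) = 20.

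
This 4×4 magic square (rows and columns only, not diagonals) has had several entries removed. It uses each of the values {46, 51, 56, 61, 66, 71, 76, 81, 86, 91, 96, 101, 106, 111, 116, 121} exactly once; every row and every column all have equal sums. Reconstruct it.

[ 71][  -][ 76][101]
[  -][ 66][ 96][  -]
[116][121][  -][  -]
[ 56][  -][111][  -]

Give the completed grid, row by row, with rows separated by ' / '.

71 86 76 101 / 91 66 96 81 / 116 121 51 46 / 56 61 111 106

The 16 entries sum to 1336, so each line sums to 1336/4 = 334.
Using row 1: 71 + 76 + 101 + ? → (1,2) = 334 − 248 = 86.
Column 1: 71 + 116 + 56 + ? = 334, so (2,1) = 91.
From column 2, 334 − (86 + 66 + 121) gives (4,2) = 61.
Using column 3: 76 + 96 + 111 + ? → (3,3) = 334 − 283 = 51.
The remaining cell in row 2 is (2,4) = 334 − 253 = 81.
Row 3 needs 334; the known cells sum to 288, so (3,4) = 46.
Row 4 needs 334; the known cells sum to 228, so (4,4) = 106.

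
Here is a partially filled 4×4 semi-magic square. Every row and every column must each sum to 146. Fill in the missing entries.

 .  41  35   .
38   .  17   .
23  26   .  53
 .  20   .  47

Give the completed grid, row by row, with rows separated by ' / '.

56 41 35 14 / 38 59 17 32 / 23 26 44 53 / 29 20 50 47

Row 3 needs 146; the known cells sum to 102, so (3,3) = 44.
Column 2 must total 146; the given cells sum to 87, so (2,2) = 59.
Column 3 must total 146; the given cells sum to 96, so (4,3) = 50.
Row 2: 38 + 59 + 17 + ? = 146, so (2,4) = 32.
Row 4 must total 146; the given cells sum to 117, so (4,1) = 29.
The remaining cell in column 1 is (1,1) = 146 − 90 = 56.
From column 4, 146 − (32 + 53 + 47) gives (1,4) = 14.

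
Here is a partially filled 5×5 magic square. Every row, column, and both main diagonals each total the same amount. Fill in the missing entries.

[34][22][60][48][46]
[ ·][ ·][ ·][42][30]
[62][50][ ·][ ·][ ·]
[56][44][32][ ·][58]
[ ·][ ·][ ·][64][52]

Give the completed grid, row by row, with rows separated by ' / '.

34 22 60 48 46 / 18 66 54 42 30 / 62 50 38 36 24 / 56 44 32 20 58 / 40 28 26 64 52

Row 1 is already complete: 34 + 22 + 60 + 48 + 46 = 210, so that is the magic constant.
Using row 4: 56 + 44 + 32 + 58 + ? → (4,4) = 210 − 190 = 20.
Column 4: 48 + 42 + 20 + 64 + ? = 210, so (3,4) = 36.
Column 5 must total 210; the given cells sum to 186, so (3,5) = 24.
From row 3, 210 − (62 + 50 + 36 + 24) gives (3,3) = 38.
The remaining cell in main diagonal is (2,2) = 210 − 144 = 66.
The remaining cell in anti-diagonal is (5,1) = 210 − 170 = 40.
Column 1 needs 210; the known cells sum to 192, so (2,1) = 18.
Using column 2: 22 + 66 + 50 + 44 + ? → (5,2) = 210 − 182 = 28.
Row 2: 18 + 66 + 42 + 30 + ? = 210, so (2,3) = 54.
From row 5, 210 − (40 + 28 + 64 + 52) gives (5,3) = 26.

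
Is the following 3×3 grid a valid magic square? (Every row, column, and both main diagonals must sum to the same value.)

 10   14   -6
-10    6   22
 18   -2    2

Yes

Row 1: 10 + 14 + (-6) = 18.
Row 2: -10 + 6 + 22 = 18.
Row 3: 18 + (-2) + 2 = 18.
Column 1: 10 + (-10) + 18 = 18.
Column 2: 14 + 6 + (-2) = 18.
Column 3: -6 + 22 + 2 = 18.
Main diagonal: 10 + 6 + 2 = 18.
Anti-diagonal: -6 + 6 + 18 = 18.
All lines sum to 18.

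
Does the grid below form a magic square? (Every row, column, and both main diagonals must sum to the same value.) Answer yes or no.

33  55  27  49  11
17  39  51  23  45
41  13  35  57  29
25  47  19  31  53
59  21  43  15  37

Yes

Row 1: 33 + 55 + 27 + 49 + 11 = 175.
Row 2: 17 + 39 + 51 + 23 + 45 = 175.
Row 3: 41 + 13 + 35 + 57 + 29 = 175.
Row 4: 25 + 47 + 19 + 31 + 53 = 175.
Row 5: 59 + 21 + 43 + 15 + 37 = 175.
Column 1: 33 + 17 + 41 + 25 + 59 = 175.
Column 2: 55 + 39 + 13 + 47 + 21 = 175.
Column 3: 27 + 51 + 35 + 19 + 43 = 175.
Column 4: 49 + 23 + 57 + 31 + 15 = 175.
Column 5: 11 + 45 + 29 + 53 + 37 = 175.
Main diagonal: 33 + 39 + 35 + 31 + 37 = 175.
Anti-diagonal: 11 + 23 + 35 + 47 + 59 = 175.
All lines sum to 175.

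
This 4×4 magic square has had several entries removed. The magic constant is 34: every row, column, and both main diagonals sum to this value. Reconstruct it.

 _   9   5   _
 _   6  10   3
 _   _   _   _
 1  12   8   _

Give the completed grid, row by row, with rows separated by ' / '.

Row 2 must total 34; the given cells sum to 19, so (2,1) = 15.
Using row 4: 1 + 12 + 8 + ? → (4,4) = 34 − 21 = 13.
Using column 2: 9 + 6 + 12 + ? → (3,2) = 34 − 27 = 7.
The remaining cell in column 3 is (3,3) = 34 − 23 = 11.
Main diagonal must total 34; the given cells sum to 30, so (1,1) = 4.
From anti-diagonal, 34 − (10 + 7 + 1) gives (1,4) = 16.
Column 1 must total 34; the given cells sum to 20, so (3,1) = 14.
Column 4 needs 34; the known cells sum to 32, so (3,4) = 2.

4 9 5 16 / 15 6 10 3 / 14 7 11 2 / 1 12 8 13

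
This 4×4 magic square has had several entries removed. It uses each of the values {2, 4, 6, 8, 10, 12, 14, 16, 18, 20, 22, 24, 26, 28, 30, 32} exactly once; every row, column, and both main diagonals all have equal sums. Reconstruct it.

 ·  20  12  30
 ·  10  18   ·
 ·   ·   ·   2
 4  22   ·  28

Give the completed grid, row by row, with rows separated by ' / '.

6 20 12 30 / 32 10 18 8 / 26 16 24 2 / 4 22 14 28

The 16 entries sum to 272, so each line sums to 272/4 = 68.
Using row 1: 20 + 12 + 30 + ? → (1,1) = 68 − 62 = 6.
Row 4 must total 68; the given cells sum to 54, so (4,3) = 14.
Using column 2: 20 + 10 + 22 + ? → (3,2) = 68 − 52 = 16.
From column 3, 68 − (12 + 18 + 14) gives (3,3) = 24.
Column 4 must total 68; the given cells sum to 60, so (2,4) = 8.
The remaining cell in row 2 is (2,1) = 68 − 36 = 32.
Row 3: 16 + 24 + 2 + ? = 68, so (3,1) = 26.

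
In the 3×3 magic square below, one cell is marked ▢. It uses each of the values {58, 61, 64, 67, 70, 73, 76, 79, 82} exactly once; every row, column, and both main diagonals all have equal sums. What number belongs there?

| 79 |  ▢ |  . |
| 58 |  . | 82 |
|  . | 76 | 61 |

64

The 9 entries sum to 630, so each line sums to 630/3 = 210.
The remaining cell in row 2 is (2,2) = 210 − 140 = 70.
Row 3 needs 210; the known cells sum to 137, so (3,1) = 73.
The remaining cell in column 2 is (1,2) = 210 − 146 = 64.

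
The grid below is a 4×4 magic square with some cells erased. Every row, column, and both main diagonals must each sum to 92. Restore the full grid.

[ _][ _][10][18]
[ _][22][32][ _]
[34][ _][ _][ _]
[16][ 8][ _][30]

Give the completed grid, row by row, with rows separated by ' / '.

28 36 10 18 / 14 22 32 24 / 34 26 12 20 / 16 8 38 30

Row 4 must total 92; the given cells sum to 54, so (4,3) = 38.
From column 3, 92 − (10 + 32 + 38) gives (3,3) = 12.
The remaining cell in main diagonal is (1,1) = 92 − 64 = 28.
From anti-diagonal, 92 − (18 + 32 + 16) gives (3,2) = 26.
The remaining cell in row 1 is (1,2) = 92 − 56 = 36.
Row 3 needs 92; the known cells sum to 72, so (3,4) = 20.
Column 1: 28 + 34 + 16 + ? = 92, so (2,1) = 14.
The remaining cell in column 4 is (2,4) = 92 − 68 = 24.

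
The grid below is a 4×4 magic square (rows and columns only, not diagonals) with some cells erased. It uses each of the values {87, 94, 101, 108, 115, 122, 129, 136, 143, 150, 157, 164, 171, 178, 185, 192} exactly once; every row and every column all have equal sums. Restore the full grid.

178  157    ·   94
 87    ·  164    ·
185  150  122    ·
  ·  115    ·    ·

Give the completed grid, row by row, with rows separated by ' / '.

The 16 entries sum to 2232, so each line sums to 2232/4 = 558.
Using row 1: 178 + 157 + 94 + ? → (1,3) = 558 − 429 = 129.
The remaining cell in row 3 is (3,4) = 558 − 457 = 101.
Column 1 needs 558; the known cells sum to 450, so (4,1) = 108.
From column 2, 558 − (157 + 150 + 115) gives (2,2) = 136.
Column 3 must total 558; the given cells sum to 415, so (4,3) = 143.
Row 2 needs 558; the known cells sum to 387, so (2,4) = 171.
Row 4: 108 + 115 + 143 + ? = 558, so (4,4) = 192.

178 157 129 94 / 87 136 164 171 / 185 150 122 101 / 108 115 143 192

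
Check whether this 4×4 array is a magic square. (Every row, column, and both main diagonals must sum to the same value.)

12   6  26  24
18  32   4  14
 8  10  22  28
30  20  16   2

Row 1: 12 + 6 + 26 + 24 = 68.
Row 2: 18 + 32 + 4 + 14 = 68.
Row 3: 8 + 10 + 22 + 28 = 68.
Row 4: 30 + 20 + 16 + 2 = 68.
Column 1: 12 + 18 + 8 + 30 = 68.
Column 2: 6 + 32 + 10 + 20 = 68.
Column 3: 26 + 4 + 22 + 16 = 68.
Column 4: 24 + 14 + 28 + 2 = 68.
Main diagonal: 12 + 32 + 22 + 2 = 68.
Anti-diagonal: 24 + 4 + 10 + 30 = 68.
All lines sum to 68.

Yes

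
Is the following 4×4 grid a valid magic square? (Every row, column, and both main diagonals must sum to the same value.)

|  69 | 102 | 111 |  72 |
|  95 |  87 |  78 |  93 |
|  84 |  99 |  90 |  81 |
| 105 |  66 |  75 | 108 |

No — anti-diagonal sums to 354 but row 2 sums to 353.

Row 1: 69 + 102 + 111 + 72 = 354.
Row 2: 95 + 87 + 78 + 93 = 353.
Row 3: 84 + 99 + 90 + 81 = 354.
Row 4: 105 + 66 + 75 + 108 = 354.
Column 1: 69 + 95 + 84 + 105 = 353.
Column 2: 102 + 87 + 99 + 66 = 354.
Column 3: 111 + 78 + 90 + 75 = 354.
Column 4: 72 + 93 + 81 + 108 = 354.
Main diagonal: 69 + 87 + 90 + 108 = 354.
Anti-diagonal: 72 + 78 + 99 + 105 = 354.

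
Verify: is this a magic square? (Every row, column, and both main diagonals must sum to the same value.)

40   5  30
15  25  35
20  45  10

Yes

Row 1: 40 + 5 + 30 = 75.
Row 2: 15 + 25 + 35 = 75.
Row 3: 20 + 45 + 10 = 75.
Column 1: 40 + 15 + 20 = 75.
Column 2: 5 + 25 + 45 = 75.
Column 3: 30 + 35 + 10 = 75.
Main diagonal: 40 + 25 + 10 = 75.
Anti-diagonal: 30 + 25 + 20 = 75.
All lines sum to 75.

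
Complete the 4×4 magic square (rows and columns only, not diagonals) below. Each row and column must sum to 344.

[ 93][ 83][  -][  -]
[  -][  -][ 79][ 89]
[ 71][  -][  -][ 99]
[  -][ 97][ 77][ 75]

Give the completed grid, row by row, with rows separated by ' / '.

Using row 4: 97 + 77 + 75 + ? → (4,1) = 344 − 249 = 95.
Using column 1: 93 + 71 + 95 + ? → (2,1) = 344 − 259 = 85.
Column 4 needs 344; the known cells sum to 263, so (1,4) = 81.
Row 1 must total 344; the given cells sum to 257, so (1,3) = 87.
Row 2: 85 + 79 + 89 + ? = 344, so (2,2) = 91.
Column 2: 83 + 91 + 97 + ? = 344, so (3,2) = 73.
Column 3 needs 344; the known cells sum to 243, so (3,3) = 101.

93 83 87 81 / 85 91 79 89 / 71 73 101 99 / 95 97 77 75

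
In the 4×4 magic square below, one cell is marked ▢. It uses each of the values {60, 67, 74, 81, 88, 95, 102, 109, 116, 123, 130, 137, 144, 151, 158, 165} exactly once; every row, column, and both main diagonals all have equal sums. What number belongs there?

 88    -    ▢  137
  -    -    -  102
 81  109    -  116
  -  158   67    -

The 16 entries sum to 1800, so each line sums to 1800/4 = 450.
From row 3, 450 − (81 + 109 + 116) gives (3,3) = 144.
The remaining cell in column 4 is (4,4) = 450 − 355 = 95.
Using main diagonal: 88 + 144 + 95 + ? → (2,2) = 450 − 327 = 123.
Using row 4: 158 + 67 + 95 + ? → (4,1) = 450 − 320 = 130.
Column 1 must total 450; the given cells sum to 299, so (2,1) = 151.
Column 2 must total 450; the given cells sum to 390, so (1,2) = 60.
Anti-diagonal needs 450; the known cells sum to 376, so (2,3) = 74.
From row 1, 450 − (88 + 60 + 137) gives (1,3) = 165.

165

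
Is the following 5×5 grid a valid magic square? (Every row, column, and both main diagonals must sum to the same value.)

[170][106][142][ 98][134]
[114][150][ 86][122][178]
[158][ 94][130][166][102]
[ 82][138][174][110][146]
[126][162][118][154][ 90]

Row 1: 170 + 106 + 142 + 98 + 134 = 650.
Row 2: 114 + 150 + 86 + 122 + 178 = 650.
Row 3: 158 + 94 + 130 + 166 + 102 = 650.
Row 4: 82 + 138 + 174 + 110 + 146 = 650.
Row 5: 126 + 162 + 118 + 154 + 90 = 650.
Column 1: 170 + 114 + 158 + 82 + 126 = 650.
Column 2: 106 + 150 + 94 + 138 + 162 = 650.
Column 3: 142 + 86 + 130 + 174 + 118 = 650.
Column 4: 98 + 122 + 166 + 110 + 154 = 650.
Column 5: 134 + 178 + 102 + 146 + 90 = 650.
Main diagonal: 170 + 150 + 130 + 110 + 90 = 650.
Anti-diagonal: 134 + 122 + 130 + 138 + 126 = 650.
All lines sum to 650.

Yes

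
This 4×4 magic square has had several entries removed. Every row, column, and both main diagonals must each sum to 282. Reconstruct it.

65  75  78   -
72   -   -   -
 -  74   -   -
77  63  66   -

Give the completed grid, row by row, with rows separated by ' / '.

65 75 78 64 / 72 70 67 73 / 68 74 71 69 / 77 63 66 76

The remaining cell in row 1 is (1,4) = 282 − 218 = 64.
Row 4 must total 282; the given cells sum to 206, so (4,4) = 76.
Column 1: 65 + 72 + 77 + ? = 282, so (3,1) = 68.
Column 2: 75 + 74 + 63 + ? = 282, so (2,2) = 70.
Main diagonal must total 282; the given cells sum to 211, so (3,3) = 71.
From anti-diagonal, 282 − (64 + 74 + 77) gives (2,3) = 67.
From row 2, 282 − (72 + 70 + 67) gives (2,4) = 73.
Row 3 needs 282; the known cells sum to 213, so (3,4) = 69.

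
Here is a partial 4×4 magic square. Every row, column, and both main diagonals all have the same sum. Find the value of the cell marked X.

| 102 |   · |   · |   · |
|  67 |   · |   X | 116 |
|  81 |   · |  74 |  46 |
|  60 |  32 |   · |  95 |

88

Column 1 is complete and sums to 310; that is the magic constant.
Row 3 needs 310; the known cells sum to 201, so (3,2) = 109.
From row 4, 310 − (60 + 32 + 95) gives (4,3) = 123.
From column 4, 310 − (116 + 46 + 95) gives (1,4) = 53.
Main diagonal: 102 + 74 + 95 + ? = 310, so (2,2) = 39.
Anti-diagonal needs 310; the known cells sum to 222, so (2,3) = 88.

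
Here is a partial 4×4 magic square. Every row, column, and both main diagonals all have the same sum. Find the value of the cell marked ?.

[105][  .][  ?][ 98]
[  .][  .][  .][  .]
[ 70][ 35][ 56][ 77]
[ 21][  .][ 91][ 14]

Row 3 is complete and sums to 238; that is the magic constant.
Row 4 needs 238; the known cells sum to 126, so (4,2) = 112.
Column 1 needs 238; the known cells sum to 196, so (2,1) = 42.
Column 4 must total 238; the given cells sum to 189, so (2,4) = 49.
The remaining cell in main diagonal is (2,2) = 238 − 175 = 63.
Anti-diagonal must total 238; the given cells sum to 154, so (2,3) = 84.
From column 2, 238 − (63 + 35 + 112) gives (1,2) = 28.
Using column 3: 84 + 56 + 91 + ? → (1,3) = 238 − 231 = 7.

7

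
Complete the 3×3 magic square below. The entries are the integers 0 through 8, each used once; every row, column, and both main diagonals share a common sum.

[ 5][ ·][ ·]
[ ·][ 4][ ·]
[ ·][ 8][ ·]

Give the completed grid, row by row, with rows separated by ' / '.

The entries are 0 through 8, which sum to 36, so each line sums to 36/3 = 12.
Column 2: 4 + 8 + ? = 12, so (1,2) = 0.
From main diagonal, 12 − (5 + 4) gives (3,3) = 3.
Row 1: 5 + 0 + ? = 12, so (1,3) = 7.
Using row 3: 8 + 3 + ? → (3,1) = 12 − 11 = 1.
Using column 1: 5 + 1 + ? → (2,1) = 12 − 6 = 6.
Column 3: 7 + 3 + ? = 12, so (2,3) = 2.

5 0 7 / 6 4 2 / 1 8 3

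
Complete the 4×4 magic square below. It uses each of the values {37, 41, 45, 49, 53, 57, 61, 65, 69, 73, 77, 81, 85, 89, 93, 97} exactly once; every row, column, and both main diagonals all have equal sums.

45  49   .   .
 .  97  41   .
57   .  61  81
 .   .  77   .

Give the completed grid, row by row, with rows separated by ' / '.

45 49 89 85 / 93 97 41 37 / 57 69 61 81 / 73 53 77 65

The 16 entries sum to 1072, so each line sums to 1072/4 = 268.
Row 3 needs 268; the known cells sum to 199, so (3,2) = 69.
From column 2, 268 − (49 + 97 + 69) gives (4,2) = 53.
Column 3: 41 + 61 + 77 + ? = 268, so (1,3) = 89.
The remaining cell in main diagonal is (4,4) = 268 − 203 = 65.
Row 1: 45 + 49 + 89 + ? = 268, so (1,4) = 85.
Row 4 needs 268; the known cells sum to 195, so (4,1) = 73.
Column 1 must total 268; the given cells sum to 175, so (2,1) = 93.
The remaining cell in column 4 is (2,4) = 268 − 231 = 37.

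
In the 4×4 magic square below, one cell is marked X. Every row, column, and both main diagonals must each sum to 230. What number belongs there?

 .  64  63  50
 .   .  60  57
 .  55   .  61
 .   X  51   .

Row 1: 64 + 63 + 50 + ? = 230, so (1,1) = 53.
Column 3: 63 + 60 + 51 + ? = 230, so (3,3) = 56.
Column 4: 50 + 57 + 61 + ? = 230, so (4,4) = 62.
Main diagonal: 53 + 56 + 62 + ? = 230, so (2,2) = 59.
Anti-diagonal: 50 + 60 + 55 + ? = 230, so (4,1) = 65.
Row 2 needs 230; the known cells sum to 176, so (2,1) = 54.
Using row 3: 55 + 56 + 61 + ? → (3,1) = 230 − 172 = 58.
Row 4 needs 230; the known cells sum to 178, so (4,2) = 52.

52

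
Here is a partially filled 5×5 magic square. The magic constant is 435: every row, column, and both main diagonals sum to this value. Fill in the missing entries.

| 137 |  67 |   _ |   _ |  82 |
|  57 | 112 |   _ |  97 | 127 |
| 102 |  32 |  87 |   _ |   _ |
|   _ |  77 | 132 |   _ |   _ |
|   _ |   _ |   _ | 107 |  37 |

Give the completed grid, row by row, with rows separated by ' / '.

137 67 122 27 82 / 57 112 42 97 127 / 102 32 87 142 72 / 47 77 132 62 117 / 92 147 52 107 37

Row 2 needs 435; the known cells sum to 393, so (2,3) = 42.
Column 2 needs 435; the known cells sum to 288, so (5,2) = 147.
The remaining cell in main diagonal is (4,4) = 435 − 373 = 62.
Using anti-diagonal: 82 + 97 + 87 + 77 + ? → (5,1) = 435 − 343 = 92.
Row 5: 92 + 147 + 107 + 37 + ? = 435, so (5,3) = 52.
Column 1 needs 435; the known cells sum to 388, so (4,1) = 47.
From column 3, 435 − (42 + 87 + 132 + 52) gives (1,3) = 122.
Row 1: 137 + 67 + 122 + 82 + ? = 435, so (1,4) = 27.
Row 4: 47 + 77 + 132 + 62 + ? = 435, so (4,5) = 117.
Column 4 needs 435; the known cells sum to 293, so (3,4) = 142.
Column 5: 82 + 127 + 117 + 37 + ? = 435, so (3,5) = 72.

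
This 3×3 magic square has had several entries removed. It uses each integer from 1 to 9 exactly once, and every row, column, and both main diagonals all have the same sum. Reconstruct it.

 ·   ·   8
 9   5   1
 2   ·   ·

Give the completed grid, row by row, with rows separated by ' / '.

The entries are 1 through 9, which sum to 45, so each line sums to 45/3 = 15.
The remaining cell in column 1 is (1,1) = 15 − 11 = 4.
Column 3 must total 15; the given cells sum to 9, so (3,3) = 6.
The remaining cell in row 1 is (1,2) = 15 − 12 = 3.
Row 3: 2 + 6 + ? = 15, so (3,2) = 7.

4 3 8 / 9 5 1 / 2 7 6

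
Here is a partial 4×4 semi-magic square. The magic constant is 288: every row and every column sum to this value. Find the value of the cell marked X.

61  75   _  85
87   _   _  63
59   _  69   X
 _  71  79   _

83

Using row 1: 61 + 75 + 85 + ? → (1,3) = 288 − 221 = 67.
Column 1: 61 + 87 + 59 + ? = 288, so (4,1) = 81.
The remaining cell in column 3 is (2,3) = 288 − 215 = 73.
From row 2, 288 − (87 + 73 + 63) gives (2,2) = 65.
From row 4, 288 − (81 + 71 + 79) gives (4,4) = 57.
Column 2 needs 288; the known cells sum to 211, so (3,2) = 77.
From column 4, 288 − (85 + 63 + 57) gives (3,4) = 83.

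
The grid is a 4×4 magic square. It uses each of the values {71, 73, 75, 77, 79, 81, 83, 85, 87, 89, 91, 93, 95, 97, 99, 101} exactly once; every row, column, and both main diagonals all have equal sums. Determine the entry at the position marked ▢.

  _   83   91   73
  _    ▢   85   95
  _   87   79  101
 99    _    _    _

93

The 16 entries sum to 1376, so each line sums to 1376/4 = 344.
Row 1 needs 344; the known cells sum to 247, so (1,1) = 97.
The remaining cell in row 3 is (3,1) = 344 − 267 = 77.
Column 1 needs 344; the known cells sum to 273, so (2,1) = 71.
Column 3 must total 344; the given cells sum to 255, so (4,3) = 89.
Column 4 needs 344; the known cells sum to 269, so (4,4) = 75.
The remaining cell in main diagonal is (2,2) = 344 − 251 = 93.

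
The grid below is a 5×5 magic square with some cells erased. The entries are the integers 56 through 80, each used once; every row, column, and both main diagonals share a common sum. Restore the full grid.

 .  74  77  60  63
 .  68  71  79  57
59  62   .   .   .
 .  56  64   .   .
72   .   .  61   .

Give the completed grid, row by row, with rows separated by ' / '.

66 74 77 60 63 / 65 68 71 79 57 / 59 62 70 73 76 / 78 56 64 67 75 / 72 80 58 61 69

The entries are 56 through 80, which sum to 1700, so each line sums to 1700/5 = 340.
Row 1 needs 340; the known cells sum to 274, so (1,1) = 66.
Row 2 must total 340; the given cells sum to 275, so (2,1) = 65.
Column 1: 66 + 65 + 59 + 72 + ? = 340, so (4,1) = 78.
Column 2: 74 + 68 + 62 + 56 + ? = 340, so (5,2) = 80.
Anti-diagonal needs 340; the known cells sum to 270, so (3,3) = 70.
The remaining cell in column 3 is (5,3) = 340 − 282 = 58.
Row 5 needs 340; the known cells sum to 271, so (5,5) = 69.
Using main diagonal: 66 + 68 + 70 + 69 + ? → (4,4) = 340 − 273 = 67.
Row 4: 78 + 56 + 64 + 67 + ? = 340, so (4,5) = 75.
Column 4: 60 + 79 + 67 + 61 + ? = 340, so (3,4) = 73.
Using column 5: 63 + 57 + 75 + 69 + ? → (3,5) = 340 − 264 = 76.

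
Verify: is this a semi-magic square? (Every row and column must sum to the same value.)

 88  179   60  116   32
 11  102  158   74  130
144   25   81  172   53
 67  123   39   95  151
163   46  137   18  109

No — row 5 sums to 473 but column 3 sums to 475.

Row 1: 88 + 179 + 60 + 116 + 32 = 475.
Row 2: 11 + 102 + 158 + 74 + 130 = 475.
Row 3: 144 + 25 + 81 + 172 + 53 = 475.
Row 4: 67 + 123 + 39 + 95 + 151 = 475.
Row 5: 163 + 46 + 137 + 18 + 109 = 473.
Column 1: 88 + 11 + 144 + 67 + 163 = 473.
Column 2: 179 + 102 + 25 + 123 + 46 = 475.
Column 3: 60 + 158 + 81 + 39 + 137 = 475.
Column 4: 116 + 74 + 172 + 95 + 18 = 475.
Column 5: 32 + 130 + 53 + 151 + 109 = 475.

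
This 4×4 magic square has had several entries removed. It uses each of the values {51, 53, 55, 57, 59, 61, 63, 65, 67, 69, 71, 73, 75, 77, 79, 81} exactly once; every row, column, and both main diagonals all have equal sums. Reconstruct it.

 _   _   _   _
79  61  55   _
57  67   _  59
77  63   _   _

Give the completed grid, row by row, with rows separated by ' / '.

The 16 entries sum to 1056, so each line sums to 1056/4 = 264.
Row 2 needs 264; the known cells sum to 195, so (2,4) = 69.
Using row 3: 57 + 67 + 59 + ? → (3,3) = 264 − 183 = 81.
Column 1 needs 264; the known cells sum to 213, so (1,1) = 51.
The remaining cell in column 2 is (1,2) = 264 − 191 = 73.
The remaining cell in main diagonal is (4,4) = 264 − 193 = 71.
From anti-diagonal, 264 − (55 + 67 + 77) gives (1,4) = 65.
Row 1: 51 + 73 + 65 + ? = 264, so (1,3) = 75.
Row 4 must total 264; the given cells sum to 211, so (4,3) = 53.

51 73 75 65 / 79 61 55 69 / 57 67 81 59 / 77 63 53 71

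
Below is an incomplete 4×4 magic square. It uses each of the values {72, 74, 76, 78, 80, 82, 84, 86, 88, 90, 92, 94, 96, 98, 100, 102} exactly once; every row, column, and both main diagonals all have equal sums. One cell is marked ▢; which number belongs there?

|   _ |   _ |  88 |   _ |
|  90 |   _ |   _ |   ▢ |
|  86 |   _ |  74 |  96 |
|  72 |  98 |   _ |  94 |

The 16 entries sum to 1392, so each line sums to 1392/4 = 348.
Using row 3: 86 + 74 + 96 + ? → (3,2) = 348 − 256 = 92.
The remaining cell in row 4 is (4,3) = 348 − 264 = 84.
Using column 1: 90 + 86 + 72 + ? → (1,1) = 348 − 248 = 100.
Column 3 needs 348; the known cells sum to 246, so (2,3) = 102.
Using main diagonal: 100 + 74 + 94 + ? → (2,2) = 348 − 268 = 80.
Using anti-diagonal: 102 + 92 + 72 + ? → (1,4) = 348 − 266 = 82.
From row 1, 348 − (100 + 88 + 82) gives (1,2) = 78.
Row 2 needs 348; the known cells sum to 272, so (2,4) = 76.

76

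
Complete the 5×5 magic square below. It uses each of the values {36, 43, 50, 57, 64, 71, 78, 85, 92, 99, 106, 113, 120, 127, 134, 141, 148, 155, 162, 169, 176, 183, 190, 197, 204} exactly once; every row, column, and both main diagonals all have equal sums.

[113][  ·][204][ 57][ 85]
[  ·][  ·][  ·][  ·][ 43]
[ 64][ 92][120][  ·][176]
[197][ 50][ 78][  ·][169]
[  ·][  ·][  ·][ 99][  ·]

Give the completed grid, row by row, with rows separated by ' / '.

113 141 204 57 85 / 71 134 162 190 43 / 64 92 120 148 176 / 197 50 78 106 169 / 155 183 36 99 127

The 25 entries sum to 3000, so each line sums to 3000/5 = 600.
From row 1, 600 − (113 + 204 + 57 + 85) gives (1,2) = 141.
The remaining cell in row 3 is (3,4) = 600 − 452 = 148.
From row 4, 600 − (197 + 50 + 78 + 169) gives (4,4) = 106.
Column 4 needs 600; the known cells sum to 410, so (2,4) = 190.
Column 5: 85 + 43 + 176 + 169 + ? = 600, so (5,5) = 127.
Main diagonal needs 600; the known cells sum to 466, so (2,2) = 134.
Anti-diagonal must total 600; the given cells sum to 445, so (5,1) = 155.
Column 1: 113 + 64 + 197 + 155 + ? = 600, so (2,1) = 71.
Column 2 must total 600; the given cells sum to 417, so (5,2) = 183.
From row 2, 600 − (71 + 134 + 190 + 43) gives (2,3) = 162.
Row 5 needs 600; the known cells sum to 564, so (5,3) = 36.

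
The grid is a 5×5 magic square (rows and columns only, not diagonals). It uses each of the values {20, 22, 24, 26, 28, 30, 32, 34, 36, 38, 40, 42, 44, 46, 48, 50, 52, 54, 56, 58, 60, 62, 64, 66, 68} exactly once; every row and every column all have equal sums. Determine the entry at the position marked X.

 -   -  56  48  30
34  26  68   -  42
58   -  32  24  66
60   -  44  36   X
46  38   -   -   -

The 25 entries sum to 1100, so each line sums to 1100/5 = 220.
Using row 2: 34 + 26 + 68 + 42 + ? → (2,4) = 220 − 170 = 50.
Row 3 must total 220; the given cells sum to 180, so (3,2) = 40.
Column 1 must total 220; the given cells sum to 198, so (1,1) = 22.
Column 3 needs 220; the known cells sum to 200, so (5,3) = 20.
From column 4, 220 − (48 + 50 + 24 + 36) gives (5,4) = 62.
Row 1: 22 + 56 + 48 + 30 + ? = 220, so (1,2) = 64.
Row 5: 46 + 38 + 20 + 62 + ? = 220, so (5,5) = 54.
From column 2, 220 − (64 + 26 + 40 + 38) gives (4,2) = 52.
Column 5 needs 220; the known cells sum to 192, so (4,5) = 28.

28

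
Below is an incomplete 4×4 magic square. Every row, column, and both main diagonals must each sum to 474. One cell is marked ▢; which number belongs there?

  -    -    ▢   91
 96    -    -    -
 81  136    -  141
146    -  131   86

The remaining cell in row 3 is (3,3) = 474 − 358 = 116.
Using row 4: 146 + 131 + 86 + ? → (4,2) = 474 − 363 = 111.
Column 1 needs 474; the known cells sum to 323, so (1,1) = 151.
The remaining cell in column 4 is (2,4) = 474 − 318 = 156.
Main diagonal: 151 + 116 + 86 + ? = 474, so (2,2) = 121.
The remaining cell in anti-diagonal is (2,3) = 474 − 373 = 101.
Column 2 must total 474; the given cells sum to 368, so (1,2) = 106.
Column 3 must total 474; the given cells sum to 348, so (1,3) = 126.

126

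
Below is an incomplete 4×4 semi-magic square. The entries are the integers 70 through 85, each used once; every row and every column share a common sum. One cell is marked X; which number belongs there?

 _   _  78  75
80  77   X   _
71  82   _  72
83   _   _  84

74

The entries are 70 through 85, which sum to 1240, so each line sums to 1240/4 = 310.
Row 3 needs 310; the known cells sum to 225, so (3,3) = 85.
Column 1 must total 310; the given cells sum to 234, so (1,1) = 76.
Using column 4: 75 + 72 + 84 + ? → (2,4) = 310 − 231 = 79.
Using row 1: 76 + 78 + 75 + ? → (1,2) = 310 − 229 = 81.
Row 2 needs 310; the known cells sum to 236, so (2,3) = 74.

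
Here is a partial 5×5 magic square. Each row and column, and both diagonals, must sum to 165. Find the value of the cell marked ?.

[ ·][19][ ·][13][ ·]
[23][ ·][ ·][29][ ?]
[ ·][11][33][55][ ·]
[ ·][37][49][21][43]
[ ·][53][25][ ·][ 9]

Row 4 must total 165; the given cells sum to 150, so (4,1) = 15.
Column 2 must total 165; the given cells sum to 120, so (2,2) = 45.
From column 4, 165 − (13 + 29 + 55 + 21) gives (5,4) = 47.
From main diagonal, 165 − (45 + 33 + 21 + 9) gives (1,1) = 57.
Row 5: 53 + 25 + 47 + 9 + ? = 165, so (5,1) = 31.
Using column 1: 57 + 23 + 15 + 31 + ? → (3,1) = 165 − 126 = 39.
From anti-diagonal, 165 − (29 + 33 + 37 + 31) gives (1,5) = 35.
The remaining cell in row 1 is (1,3) = 165 − 124 = 41.
Row 3 must total 165; the given cells sum to 138, so (3,5) = 27.
The remaining cell in column 3 is (2,3) = 165 − 148 = 17.
Column 5: 35 + 27 + 43 + 9 + ? = 165, so (2,5) = 51.

51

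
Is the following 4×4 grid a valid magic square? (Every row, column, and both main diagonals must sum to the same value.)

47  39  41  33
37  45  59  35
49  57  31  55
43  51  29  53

No — row 4 sums to 176 but column 2 sums to 192.

Row 1: 47 + 39 + 41 + 33 = 160.
Row 2: 37 + 45 + 59 + 35 = 176.
Row 3: 49 + 57 + 31 + 55 = 192.
Row 4: 43 + 51 + 29 + 53 = 176.
Column 1: 47 + 37 + 49 + 43 = 176.
Column 2: 39 + 45 + 57 + 51 = 192.
Column 3: 41 + 59 + 31 + 29 = 160.
Column 4: 33 + 35 + 55 + 53 = 176.
Main diagonal: 47 + 45 + 31 + 53 = 176.
Anti-diagonal: 33 + 59 + 57 + 43 = 192.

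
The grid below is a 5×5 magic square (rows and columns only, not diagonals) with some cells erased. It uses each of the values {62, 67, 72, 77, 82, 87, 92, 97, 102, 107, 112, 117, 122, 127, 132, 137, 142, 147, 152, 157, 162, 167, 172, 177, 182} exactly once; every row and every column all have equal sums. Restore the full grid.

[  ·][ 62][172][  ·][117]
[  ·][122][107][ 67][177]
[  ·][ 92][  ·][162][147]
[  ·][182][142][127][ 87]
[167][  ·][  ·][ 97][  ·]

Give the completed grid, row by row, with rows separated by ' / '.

The 25 entries sum to 3050, so each line sums to 3050/5 = 610.
Row 2 needs 610; the known cells sum to 473, so (2,1) = 137.
Row 4 needs 610; the known cells sum to 538, so (4,1) = 72.
Using column 2: 62 + 122 + 92 + 182 + ? → (5,2) = 610 − 458 = 152.
Column 4 needs 610; the known cells sum to 453, so (1,4) = 157.
Column 5: 117 + 177 + 147 + 87 + ? = 610, so (5,5) = 82.
Row 1 must total 610; the given cells sum to 508, so (1,1) = 102.
Using row 5: 167 + 152 + 97 + 82 + ? → (5,3) = 610 − 498 = 112.
From column 1, 610 − (102 + 137 + 72 + 167) gives (3,1) = 132.
Column 3: 172 + 107 + 142 + 112 + ? = 610, so (3,3) = 77.

102 62 172 157 117 / 137 122 107 67 177 / 132 92 77 162 147 / 72 182 142 127 87 / 167 152 112 97 82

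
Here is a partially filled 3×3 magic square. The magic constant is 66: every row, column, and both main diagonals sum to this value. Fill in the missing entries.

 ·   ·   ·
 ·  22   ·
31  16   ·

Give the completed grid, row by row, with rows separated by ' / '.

The remaining cell in row 3 is (3,3) = 66 − 47 = 19.
From column 2, 66 − (22 + 16) gives (1,2) = 28.
Using main diagonal: 22 + 19 + ? → (1,1) = 66 − 41 = 25.
Anti-diagonal needs 66; the known cells sum to 53, so (1,3) = 13.
Column 1 needs 66; the known cells sum to 56, so (2,1) = 10.
Column 3: 13 + 19 + ? = 66, so (2,3) = 34.

25 28 13 / 10 22 34 / 31 16 19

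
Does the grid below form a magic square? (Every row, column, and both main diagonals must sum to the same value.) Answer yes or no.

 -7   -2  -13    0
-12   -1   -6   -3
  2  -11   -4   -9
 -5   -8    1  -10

Yes

Row 1: -7 + (-2) + (-13) + 0 = -22.
Row 2: -12 + (-1) + (-6) + (-3) = -22.
Row 3: 2 + (-11) + (-4) + (-9) = -22.
Row 4: -5 + (-8) + 1 + (-10) = -22.
Column 1: -7 + (-12) + 2 + (-5) = -22.
Column 2: -2 + (-1) + (-11) + (-8) = -22.
Column 3: -13 + (-6) + (-4) + 1 = -22.
Column 4: 0 + (-3) + (-9) + (-10) = -22.
Main diagonal: -7 + (-1) + (-4) + (-10) = -22.
Anti-diagonal: 0 + (-6) + (-11) + (-5) = -22.
All lines sum to -22.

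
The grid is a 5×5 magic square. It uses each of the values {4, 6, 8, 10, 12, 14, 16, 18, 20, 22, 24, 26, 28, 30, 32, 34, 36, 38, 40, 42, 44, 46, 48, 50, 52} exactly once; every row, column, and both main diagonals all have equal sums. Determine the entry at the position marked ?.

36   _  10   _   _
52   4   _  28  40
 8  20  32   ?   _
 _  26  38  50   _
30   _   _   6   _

The 25 entries sum to 700, so each line sums to 700/5 = 140.
Row 2: 52 + 4 + 28 + 40 + ? = 140, so (2,3) = 16.
From column 1, 140 − (36 + 52 + 8 + 30) gives (4,1) = 14.
Column 3: 10 + 16 + 32 + 38 + ? = 140, so (5,3) = 44.
From main diagonal, 140 − (36 + 4 + 32 + 50) gives (5,5) = 18.
Anti-diagonal: 28 + 32 + 26 + 30 + ? = 140, so (1,5) = 24.
The remaining cell in row 4 is (4,5) = 140 − 128 = 12.
Using row 5: 30 + 44 + 6 + 18 + ? → (5,2) = 140 − 98 = 42.
From column 2, 140 − (4 + 20 + 26 + 42) gives (1,2) = 48.
Column 5 must total 140; the given cells sum to 94, so (3,5) = 46.
From row 1, 140 − (36 + 48 + 10 + 24) gives (1,4) = 22.
Row 3: 8 + 20 + 32 + 46 + ? = 140, so (3,4) = 34.

34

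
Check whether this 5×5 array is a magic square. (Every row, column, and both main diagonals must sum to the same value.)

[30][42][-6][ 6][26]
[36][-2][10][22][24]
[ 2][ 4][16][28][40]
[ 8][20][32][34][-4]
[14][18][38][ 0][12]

Row 1: 30 + 42 + (-6) + 6 + 26 = 98.
Row 2: 36 + (-2) + 10 + 22 + 24 = 90.
Row 3: 2 + 4 + 16 + 28 + 40 = 90.
Row 4: 8 + 20 + 32 + 34 + (-4) = 90.
Row 5: 14 + 18 + 38 + 0 + 12 = 82.
Column 1: 30 + 36 + 2 + 8 + 14 = 90.
Column 2: 42 + (-2) + 4 + 20 + 18 = 82.
Column 3: -6 + 10 + 16 + 32 + 38 = 90.
Column 4: 6 + 22 + 28 + 34 + 0 = 90.
Column 5: 26 + 24 + 40 + (-4) + 12 = 98.
Main diagonal: 30 + (-2) + 16 + 34 + 12 = 90.
Anti-diagonal: 26 + 22 + 16 + 20 + 14 = 98.

No — column 3 sums to 90 but column 5 sums to 98.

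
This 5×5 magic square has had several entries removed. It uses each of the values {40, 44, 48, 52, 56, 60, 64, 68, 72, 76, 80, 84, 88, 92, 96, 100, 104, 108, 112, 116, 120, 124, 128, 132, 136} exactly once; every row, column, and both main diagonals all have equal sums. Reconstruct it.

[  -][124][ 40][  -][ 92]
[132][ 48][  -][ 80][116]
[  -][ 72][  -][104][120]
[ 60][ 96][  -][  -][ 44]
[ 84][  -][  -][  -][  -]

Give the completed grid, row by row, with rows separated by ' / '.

108 124 40 76 92 / 132 48 64 80 116 / 56 72 88 104 120 / 60 96 112 128 44 / 84 100 136 52 68

The 25 entries sum to 2200, so each line sums to 2200/5 = 440.
Row 2: 132 + 48 + 80 + 116 + ? = 440, so (2,3) = 64.
Column 2 needs 440; the known cells sum to 340, so (5,2) = 100.
Column 5: 92 + 116 + 120 + 44 + ? = 440, so (5,5) = 68.
Anti-diagonal must total 440; the given cells sum to 352, so (3,3) = 88.
From row 3, 440 − (72 + 88 + 104 + 120) gives (3,1) = 56.
From column 1, 440 − (132 + 56 + 60 + 84) gives (1,1) = 108.
Main diagonal: 108 + 48 + 88 + 68 + ? = 440, so (4,4) = 128.
Using row 1: 108 + 124 + 40 + 92 + ? → (1,4) = 440 − 364 = 76.
The remaining cell in row 4 is (4,3) = 440 − 328 = 112.
Column 3: 40 + 64 + 88 + 112 + ? = 440, so (5,3) = 136.
Column 4 needs 440; the known cells sum to 388, so (5,4) = 52.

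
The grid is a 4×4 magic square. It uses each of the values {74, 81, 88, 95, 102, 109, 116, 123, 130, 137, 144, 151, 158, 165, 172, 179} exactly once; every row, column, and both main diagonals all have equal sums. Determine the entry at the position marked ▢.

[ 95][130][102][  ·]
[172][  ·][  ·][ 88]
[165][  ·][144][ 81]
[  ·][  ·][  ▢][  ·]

The 16 entries sum to 2024, so each line sums to 2024/4 = 506.
Row 1 needs 506; the known cells sum to 327, so (1,4) = 179.
Row 3 needs 506; the known cells sum to 390, so (3,2) = 116.
Using column 1: 95 + 172 + 165 + ? → (4,1) = 506 − 432 = 74.
From column 4, 506 − (179 + 88 + 81) gives (4,4) = 158.
Main diagonal must total 506; the given cells sum to 397, so (2,2) = 109.
Anti-diagonal: 179 + 116 + 74 + ? = 506, so (2,3) = 137.
Column 2: 130 + 109 + 116 + ? = 506, so (4,2) = 151.
Column 3 must total 506; the given cells sum to 383, so (4,3) = 123.

123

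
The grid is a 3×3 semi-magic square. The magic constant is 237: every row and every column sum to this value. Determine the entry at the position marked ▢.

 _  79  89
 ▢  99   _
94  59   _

Row 1 needs 237; the known cells sum to 168, so (1,1) = 69.
Row 3 needs 237; the known cells sum to 153, so (3,3) = 84.
From column 1, 237 − (69 + 94) gives (2,1) = 74.

74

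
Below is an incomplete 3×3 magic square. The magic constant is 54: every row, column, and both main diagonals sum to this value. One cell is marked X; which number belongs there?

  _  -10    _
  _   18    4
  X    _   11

Row 2 needs 54; the known cells sum to 22, so (2,1) = 32.
Column 2 must total 54; the given cells sum to 8, so (3,2) = 46.
Column 3 needs 54; the known cells sum to 15, so (1,3) = 39.
Main diagonal needs 54; the known cells sum to 29, so (1,1) = 25.
The remaining cell in anti-diagonal is (3,1) = 54 − 57 = -3.

-3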